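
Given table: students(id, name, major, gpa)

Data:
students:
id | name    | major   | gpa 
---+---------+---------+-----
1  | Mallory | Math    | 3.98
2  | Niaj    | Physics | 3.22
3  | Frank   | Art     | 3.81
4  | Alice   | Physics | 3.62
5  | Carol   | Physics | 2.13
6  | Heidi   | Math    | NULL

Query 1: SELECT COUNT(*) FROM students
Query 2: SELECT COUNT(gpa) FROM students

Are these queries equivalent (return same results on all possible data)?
No, not equivalent

Query 1 returns: [(6,)]
Query 2 returns: [(5,)]

Reason: COUNT(*) includes NULLs, COUNT(column) excludes them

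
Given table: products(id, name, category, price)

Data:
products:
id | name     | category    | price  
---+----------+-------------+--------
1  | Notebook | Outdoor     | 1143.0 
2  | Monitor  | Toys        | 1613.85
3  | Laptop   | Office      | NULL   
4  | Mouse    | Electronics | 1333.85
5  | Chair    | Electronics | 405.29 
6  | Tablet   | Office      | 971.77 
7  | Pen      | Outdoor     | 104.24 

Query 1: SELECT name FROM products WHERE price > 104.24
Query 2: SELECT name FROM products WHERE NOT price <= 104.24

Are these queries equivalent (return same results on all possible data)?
Yes, equivalent

Both queries return: [('Chair',), ('Monitor',), ('Mouse',), ('Notebook',), ('Tablet',)]

Reason: Both filter price > 104.24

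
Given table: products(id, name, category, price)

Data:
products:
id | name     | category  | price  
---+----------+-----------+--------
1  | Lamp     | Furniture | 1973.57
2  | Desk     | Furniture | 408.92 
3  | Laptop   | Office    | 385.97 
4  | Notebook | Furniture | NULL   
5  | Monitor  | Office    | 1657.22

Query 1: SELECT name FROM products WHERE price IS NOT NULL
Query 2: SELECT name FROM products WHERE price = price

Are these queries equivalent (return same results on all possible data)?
Yes, equivalent

Both queries return: [('Desk',), ('Lamp',), ('Laptop',), ('Monitor',)]

Reason: IS NOT NULL vs self-equality (both exclude NULLs)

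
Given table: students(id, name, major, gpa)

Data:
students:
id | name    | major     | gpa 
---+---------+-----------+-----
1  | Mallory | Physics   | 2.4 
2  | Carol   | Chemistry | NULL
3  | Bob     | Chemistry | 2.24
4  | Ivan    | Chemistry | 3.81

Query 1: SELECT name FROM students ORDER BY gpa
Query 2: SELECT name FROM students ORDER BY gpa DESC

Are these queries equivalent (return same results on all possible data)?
No, not equivalent

Query 1 returns: [('Carol',), ('Bob',), ('Mallory',), ('Ivan',)]
Query 2 returns: [('Ivan',), ('Mallory',), ('Bob',), ('Carol',)]

Reason: ASC vs DESC gives opposite ordering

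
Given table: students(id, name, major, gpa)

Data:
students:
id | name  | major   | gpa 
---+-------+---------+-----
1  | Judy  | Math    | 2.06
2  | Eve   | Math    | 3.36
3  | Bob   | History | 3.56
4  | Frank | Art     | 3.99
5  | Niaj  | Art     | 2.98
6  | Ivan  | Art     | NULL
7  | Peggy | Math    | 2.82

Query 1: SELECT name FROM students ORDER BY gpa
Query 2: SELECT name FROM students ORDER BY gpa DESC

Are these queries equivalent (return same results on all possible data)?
No, not equivalent

Query 1 returns: [('Ivan',), ('Judy',), ('Peggy',), ('Niaj',), ('Eve',), ('Bob',), ('Frank',)]
Query 2 returns: [('Frank',), ('Bob',), ('Eve',), ('Niaj',), ('Peggy',), ('Judy',), ('Ivan',)]

Reason: ASC vs DESC gives opposite ordering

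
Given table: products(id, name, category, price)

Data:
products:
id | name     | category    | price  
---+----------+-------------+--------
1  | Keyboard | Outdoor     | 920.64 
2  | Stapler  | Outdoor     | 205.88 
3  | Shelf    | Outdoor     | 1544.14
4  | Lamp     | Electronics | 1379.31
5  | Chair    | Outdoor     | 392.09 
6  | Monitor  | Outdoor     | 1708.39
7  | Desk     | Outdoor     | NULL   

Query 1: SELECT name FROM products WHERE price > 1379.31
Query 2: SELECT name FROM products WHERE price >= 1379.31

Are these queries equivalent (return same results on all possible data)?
No, not equivalent

Query 1 returns: [('Shelf',), ('Monitor',)]
Query 2 returns: [('Shelf',), ('Lamp',), ('Monitor',)]

Reason: > vs >= gives different results when price = 1379.31 exists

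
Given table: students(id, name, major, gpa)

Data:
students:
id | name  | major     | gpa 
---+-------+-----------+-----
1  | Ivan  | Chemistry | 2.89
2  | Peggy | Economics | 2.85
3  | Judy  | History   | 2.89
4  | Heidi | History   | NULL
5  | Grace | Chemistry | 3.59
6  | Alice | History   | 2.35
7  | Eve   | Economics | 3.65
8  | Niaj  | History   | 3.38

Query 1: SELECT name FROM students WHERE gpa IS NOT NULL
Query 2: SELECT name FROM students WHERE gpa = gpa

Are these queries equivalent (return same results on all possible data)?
Yes, equivalent

Both queries return: [('Alice',), ('Eve',), ('Grace',), ('Ivan',), ('Judy',), ('Niaj',), ('Peggy',)]

Reason: IS NOT NULL vs self-equality (both exclude NULLs)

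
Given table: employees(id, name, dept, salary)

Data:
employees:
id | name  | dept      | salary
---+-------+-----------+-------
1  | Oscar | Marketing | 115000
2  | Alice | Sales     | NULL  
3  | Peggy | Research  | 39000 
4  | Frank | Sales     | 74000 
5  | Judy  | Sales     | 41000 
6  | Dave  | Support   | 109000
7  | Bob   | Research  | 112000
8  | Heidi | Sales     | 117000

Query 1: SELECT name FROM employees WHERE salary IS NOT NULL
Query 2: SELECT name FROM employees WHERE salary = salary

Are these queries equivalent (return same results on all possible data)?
Yes, equivalent

Both queries return: [('Bob',), ('Dave',), ('Frank',), ('Heidi',), ('Judy',), ('Oscar',), ('Peggy',)]

Reason: IS NOT NULL vs self-equality (both exclude NULLs)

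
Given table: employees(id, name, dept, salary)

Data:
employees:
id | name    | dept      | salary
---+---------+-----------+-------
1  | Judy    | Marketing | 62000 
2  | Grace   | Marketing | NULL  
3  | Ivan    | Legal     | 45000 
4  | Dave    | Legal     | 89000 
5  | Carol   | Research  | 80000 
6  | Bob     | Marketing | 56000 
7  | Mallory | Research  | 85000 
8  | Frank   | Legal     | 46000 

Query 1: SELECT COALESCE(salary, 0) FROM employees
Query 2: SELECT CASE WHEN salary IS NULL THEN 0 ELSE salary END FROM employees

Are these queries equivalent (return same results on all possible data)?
Yes, equivalent

Both queries return: [(0,), (45000,), (46000,), (56000,), (62000,), (80000,), (85000,), (89000,)]

Reason: COALESCE vs CASE for NULL handling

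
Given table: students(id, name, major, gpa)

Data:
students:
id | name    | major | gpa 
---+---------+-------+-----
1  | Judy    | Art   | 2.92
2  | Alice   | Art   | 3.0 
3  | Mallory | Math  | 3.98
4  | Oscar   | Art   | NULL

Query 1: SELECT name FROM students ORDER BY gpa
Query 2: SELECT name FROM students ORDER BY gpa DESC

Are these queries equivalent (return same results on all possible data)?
No, not equivalent

Query 1 returns: [('Oscar',), ('Judy',), ('Alice',), ('Mallory',)]
Query 2 returns: [('Mallory',), ('Alice',), ('Judy',), ('Oscar',)]

Reason: ASC vs DESC gives opposite ordering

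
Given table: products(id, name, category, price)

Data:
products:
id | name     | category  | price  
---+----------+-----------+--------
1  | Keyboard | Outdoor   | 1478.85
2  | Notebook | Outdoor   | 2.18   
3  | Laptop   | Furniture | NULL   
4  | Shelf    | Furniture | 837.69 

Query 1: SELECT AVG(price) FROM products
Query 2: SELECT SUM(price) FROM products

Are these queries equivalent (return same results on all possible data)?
No, not equivalent

Query 1 returns: [(772.9066666666666,)]
Query 2 returns: [(2318.72,)]

Reason: AVG vs SUM give different aggregate values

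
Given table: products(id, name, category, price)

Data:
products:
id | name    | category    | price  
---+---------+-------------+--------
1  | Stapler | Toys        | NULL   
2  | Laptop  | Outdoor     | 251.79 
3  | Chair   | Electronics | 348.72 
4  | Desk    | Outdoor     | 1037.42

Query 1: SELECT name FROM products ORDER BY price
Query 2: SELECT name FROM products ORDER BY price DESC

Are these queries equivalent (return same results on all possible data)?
No, not equivalent

Query 1 returns: [('Stapler',), ('Laptop',), ('Chair',), ('Desk',)]
Query 2 returns: [('Desk',), ('Chair',), ('Laptop',), ('Stapler',)]

Reason: ASC vs DESC gives opposite ordering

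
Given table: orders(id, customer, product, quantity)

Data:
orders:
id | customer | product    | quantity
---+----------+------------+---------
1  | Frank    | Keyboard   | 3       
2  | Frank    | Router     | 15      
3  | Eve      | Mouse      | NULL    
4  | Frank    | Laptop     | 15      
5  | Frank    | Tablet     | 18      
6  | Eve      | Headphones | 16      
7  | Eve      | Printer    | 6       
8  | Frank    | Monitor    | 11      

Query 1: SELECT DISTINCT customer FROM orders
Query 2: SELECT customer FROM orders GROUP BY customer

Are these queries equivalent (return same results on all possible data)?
Yes, equivalent

Both queries return: [('Eve',), ('Frank',)]

Reason: Both get unique customers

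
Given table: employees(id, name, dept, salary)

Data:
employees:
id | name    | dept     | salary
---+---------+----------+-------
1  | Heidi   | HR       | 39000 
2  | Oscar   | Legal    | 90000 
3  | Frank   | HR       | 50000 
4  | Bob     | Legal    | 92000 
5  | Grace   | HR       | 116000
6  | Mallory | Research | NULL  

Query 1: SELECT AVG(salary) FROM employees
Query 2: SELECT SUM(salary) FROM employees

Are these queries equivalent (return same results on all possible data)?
No, not equivalent

Query 1 returns: [(77400.0,)]
Query 2 returns: [(387000,)]

Reason: AVG vs SUM give different aggregate values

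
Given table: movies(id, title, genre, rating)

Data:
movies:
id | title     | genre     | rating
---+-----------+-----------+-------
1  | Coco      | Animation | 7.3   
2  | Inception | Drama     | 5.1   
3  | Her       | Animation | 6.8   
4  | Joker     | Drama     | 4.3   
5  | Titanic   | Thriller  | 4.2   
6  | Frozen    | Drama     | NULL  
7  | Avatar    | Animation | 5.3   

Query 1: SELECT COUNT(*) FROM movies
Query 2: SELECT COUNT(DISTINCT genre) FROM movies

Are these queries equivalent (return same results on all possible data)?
No, not equivalent

Query 1 returns: [(7,)]
Query 2 returns: [(3,)]

Reason: COUNT(*) counts rows, COUNT(DISTINCT genre) counts unique genres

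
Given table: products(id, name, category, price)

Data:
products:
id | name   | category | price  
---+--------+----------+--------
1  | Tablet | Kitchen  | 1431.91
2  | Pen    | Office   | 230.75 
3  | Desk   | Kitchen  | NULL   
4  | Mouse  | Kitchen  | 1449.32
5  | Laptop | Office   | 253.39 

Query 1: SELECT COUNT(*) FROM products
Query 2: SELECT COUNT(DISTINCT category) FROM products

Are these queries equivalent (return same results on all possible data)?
No, not equivalent

Query 1 returns: [(5,)]
Query 2 returns: [(2,)]

Reason: COUNT(*) counts rows, COUNT(DISTINCT category) counts unique categorys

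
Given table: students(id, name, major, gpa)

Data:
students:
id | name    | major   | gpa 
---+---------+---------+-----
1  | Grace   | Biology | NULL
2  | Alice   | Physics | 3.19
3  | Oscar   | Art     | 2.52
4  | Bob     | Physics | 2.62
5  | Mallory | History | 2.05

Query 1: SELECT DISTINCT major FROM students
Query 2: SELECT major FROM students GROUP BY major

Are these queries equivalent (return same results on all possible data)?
Yes, equivalent

Both queries return: [('Art',), ('Biology',), ('History',), ('Physics',)]

Reason: Both get unique majors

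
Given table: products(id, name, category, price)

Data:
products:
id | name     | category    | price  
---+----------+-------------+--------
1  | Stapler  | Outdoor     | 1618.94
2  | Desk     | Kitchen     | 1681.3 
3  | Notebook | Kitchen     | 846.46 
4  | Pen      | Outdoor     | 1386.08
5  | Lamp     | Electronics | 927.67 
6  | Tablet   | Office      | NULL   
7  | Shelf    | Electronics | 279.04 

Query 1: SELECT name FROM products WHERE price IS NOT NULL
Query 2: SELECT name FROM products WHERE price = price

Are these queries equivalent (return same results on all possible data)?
Yes, equivalent

Both queries return: [('Desk',), ('Lamp',), ('Notebook',), ('Pen',), ('Shelf',), ('Stapler',)]

Reason: IS NOT NULL vs self-equality (both exclude NULLs)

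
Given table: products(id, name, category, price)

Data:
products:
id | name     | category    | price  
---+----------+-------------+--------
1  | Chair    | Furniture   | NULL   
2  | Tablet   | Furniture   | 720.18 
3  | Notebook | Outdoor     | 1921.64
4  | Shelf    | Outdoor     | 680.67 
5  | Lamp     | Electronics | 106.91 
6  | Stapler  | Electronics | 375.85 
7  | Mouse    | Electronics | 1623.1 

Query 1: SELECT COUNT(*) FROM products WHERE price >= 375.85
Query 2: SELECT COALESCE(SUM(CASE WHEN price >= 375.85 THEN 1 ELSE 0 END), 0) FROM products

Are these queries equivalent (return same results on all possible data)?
Yes, equivalent

Both queries return: [(5,)]

Reason: COUNT with WHERE vs conditional SUM (COALESCE handles empty-table NULL)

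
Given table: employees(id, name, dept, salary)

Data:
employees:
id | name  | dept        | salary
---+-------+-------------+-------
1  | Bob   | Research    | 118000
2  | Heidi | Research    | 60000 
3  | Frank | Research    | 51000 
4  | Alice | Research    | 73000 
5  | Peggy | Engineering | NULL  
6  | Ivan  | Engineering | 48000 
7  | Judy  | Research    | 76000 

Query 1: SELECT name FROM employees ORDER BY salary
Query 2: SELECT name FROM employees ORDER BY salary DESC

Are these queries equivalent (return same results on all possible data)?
No, not equivalent

Query 1 returns: [('Peggy',), ('Ivan',), ('Frank',), ('Heidi',), ('Alice',), ('Judy',), ('Bob',)]
Query 2 returns: [('Bob',), ('Judy',), ('Alice',), ('Heidi',), ('Frank',), ('Ivan',), ('Peggy',)]

Reason: ASC vs DESC gives opposite ordering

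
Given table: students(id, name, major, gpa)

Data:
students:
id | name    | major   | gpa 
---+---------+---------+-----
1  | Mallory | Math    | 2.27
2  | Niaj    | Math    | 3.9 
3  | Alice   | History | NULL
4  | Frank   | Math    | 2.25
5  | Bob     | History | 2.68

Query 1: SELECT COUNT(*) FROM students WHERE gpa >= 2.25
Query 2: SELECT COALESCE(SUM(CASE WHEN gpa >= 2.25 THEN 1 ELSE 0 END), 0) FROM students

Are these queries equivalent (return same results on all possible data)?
Yes, equivalent

Both queries return: [(4,)]

Reason: COUNT with WHERE vs conditional SUM (COALESCE handles empty-table NULL)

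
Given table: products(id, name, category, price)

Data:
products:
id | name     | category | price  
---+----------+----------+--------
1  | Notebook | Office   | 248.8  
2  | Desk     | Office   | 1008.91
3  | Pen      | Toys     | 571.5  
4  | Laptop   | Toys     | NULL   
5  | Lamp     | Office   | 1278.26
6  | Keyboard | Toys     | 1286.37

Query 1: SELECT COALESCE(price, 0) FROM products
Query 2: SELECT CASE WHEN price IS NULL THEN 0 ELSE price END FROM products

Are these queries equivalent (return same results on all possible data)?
Yes, equivalent

Both queries return: [(0,), (248.8,), (571.5,), (1008.91,), (1278.26,), (1286.37,)]

Reason: COALESCE vs CASE for NULL handling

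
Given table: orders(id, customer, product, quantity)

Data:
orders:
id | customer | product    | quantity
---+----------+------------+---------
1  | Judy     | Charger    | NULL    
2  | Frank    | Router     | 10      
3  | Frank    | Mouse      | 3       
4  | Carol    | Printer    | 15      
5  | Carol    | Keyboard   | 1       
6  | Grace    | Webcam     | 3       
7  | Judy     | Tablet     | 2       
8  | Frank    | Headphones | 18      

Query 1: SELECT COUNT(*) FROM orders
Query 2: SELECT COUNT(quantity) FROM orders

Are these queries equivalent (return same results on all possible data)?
No, not equivalent

Query 1 returns: [(8,)]
Query 2 returns: [(7,)]

Reason: COUNT(*) includes NULLs, COUNT(column) excludes them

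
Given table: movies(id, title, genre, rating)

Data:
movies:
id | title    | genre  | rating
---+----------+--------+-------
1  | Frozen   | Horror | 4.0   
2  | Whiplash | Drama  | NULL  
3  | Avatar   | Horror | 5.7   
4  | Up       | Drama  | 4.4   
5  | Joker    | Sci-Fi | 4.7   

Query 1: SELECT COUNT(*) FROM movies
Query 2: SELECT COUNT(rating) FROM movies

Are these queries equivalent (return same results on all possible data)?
No, not equivalent

Query 1 returns: [(5,)]
Query 2 returns: [(4,)]

Reason: COUNT(*) includes NULLs, COUNT(column) excludes them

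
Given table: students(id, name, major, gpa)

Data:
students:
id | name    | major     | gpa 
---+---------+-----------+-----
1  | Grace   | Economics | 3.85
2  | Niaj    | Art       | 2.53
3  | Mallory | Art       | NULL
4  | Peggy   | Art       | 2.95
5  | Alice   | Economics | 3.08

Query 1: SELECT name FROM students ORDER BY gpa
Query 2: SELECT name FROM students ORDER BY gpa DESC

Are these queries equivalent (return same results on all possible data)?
No, not equivalent

Query 1 returns: [('Mallory',), ('Niaj',), ('Peggy',), ('Alice',), ('Grace',)]
Query 2 returns: [('Grace',), ('Alice',), ('Peggy',), ('Niaj',), ('Mallory',)]

Reason: ASC vs DESC gives opposite ordering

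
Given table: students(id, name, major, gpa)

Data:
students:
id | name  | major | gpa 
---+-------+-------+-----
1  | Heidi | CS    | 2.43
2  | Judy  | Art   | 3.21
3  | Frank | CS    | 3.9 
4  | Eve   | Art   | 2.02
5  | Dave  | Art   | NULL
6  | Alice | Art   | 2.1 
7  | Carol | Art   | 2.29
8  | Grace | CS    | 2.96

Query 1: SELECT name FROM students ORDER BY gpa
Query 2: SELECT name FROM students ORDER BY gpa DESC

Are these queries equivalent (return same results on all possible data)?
No, not equivalent

Query 1 returns: [('Dave',), ('Eve',), ('Alice',), ('Carol',), ('Heidi',), ('Grace',), ('Judy',), ('Frank',)]
Query 2 returns: [('Frank',), ('Judy',), ('Grace',), ('Heidi',), ('Carol',), ('Alice',), ('Eve',), ('Dave',)]

Reason: ASC vs DESC gives opposite ordering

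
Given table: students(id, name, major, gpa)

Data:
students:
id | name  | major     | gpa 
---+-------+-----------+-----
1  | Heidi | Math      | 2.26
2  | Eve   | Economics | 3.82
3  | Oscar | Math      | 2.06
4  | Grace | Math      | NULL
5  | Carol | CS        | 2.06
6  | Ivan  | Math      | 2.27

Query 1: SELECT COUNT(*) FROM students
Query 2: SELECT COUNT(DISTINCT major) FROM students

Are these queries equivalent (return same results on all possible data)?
No, not equivalent

Query 1 returns: [(6,)]
Query 2 returns: [(3,)]

Reason: COUNT(*) counts rows, COUNT(DISTINCT major) counts unique majors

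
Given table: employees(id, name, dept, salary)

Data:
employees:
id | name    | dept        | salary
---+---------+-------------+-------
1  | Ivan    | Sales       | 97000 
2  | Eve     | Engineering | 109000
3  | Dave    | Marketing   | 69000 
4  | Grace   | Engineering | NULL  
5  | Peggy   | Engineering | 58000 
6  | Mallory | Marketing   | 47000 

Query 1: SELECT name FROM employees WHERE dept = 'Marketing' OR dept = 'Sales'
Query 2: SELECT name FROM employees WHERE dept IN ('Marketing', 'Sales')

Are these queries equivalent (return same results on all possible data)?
Yes, equivalent

Both queries return: [('Dave',), ('Ivan',), ('Mallory',)]

Reason: OR vs IN are equivalent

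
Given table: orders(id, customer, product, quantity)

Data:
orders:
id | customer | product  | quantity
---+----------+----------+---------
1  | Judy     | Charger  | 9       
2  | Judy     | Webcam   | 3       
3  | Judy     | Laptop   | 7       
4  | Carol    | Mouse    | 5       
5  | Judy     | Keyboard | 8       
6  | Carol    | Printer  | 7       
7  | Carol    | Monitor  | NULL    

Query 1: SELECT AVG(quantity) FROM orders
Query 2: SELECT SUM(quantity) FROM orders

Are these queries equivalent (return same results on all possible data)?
No, not equivalent

Query 1 returns: [(6.5,)]
Query 2 returns: [(39,)]

Reason: AVG vs SUM give different aggregate values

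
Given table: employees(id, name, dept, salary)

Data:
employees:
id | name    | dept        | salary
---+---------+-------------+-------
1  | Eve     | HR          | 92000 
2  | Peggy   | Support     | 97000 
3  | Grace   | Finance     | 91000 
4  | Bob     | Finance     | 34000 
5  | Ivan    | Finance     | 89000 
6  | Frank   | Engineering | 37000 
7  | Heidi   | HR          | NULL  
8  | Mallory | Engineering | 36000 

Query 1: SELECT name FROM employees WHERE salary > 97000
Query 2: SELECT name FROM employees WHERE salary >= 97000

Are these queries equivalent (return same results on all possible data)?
No, not equivalent

Query 1 returns: []
Query 2 returns: [('Peggy',)]

Reason: > vs >= gives different results when salary = 97000 exists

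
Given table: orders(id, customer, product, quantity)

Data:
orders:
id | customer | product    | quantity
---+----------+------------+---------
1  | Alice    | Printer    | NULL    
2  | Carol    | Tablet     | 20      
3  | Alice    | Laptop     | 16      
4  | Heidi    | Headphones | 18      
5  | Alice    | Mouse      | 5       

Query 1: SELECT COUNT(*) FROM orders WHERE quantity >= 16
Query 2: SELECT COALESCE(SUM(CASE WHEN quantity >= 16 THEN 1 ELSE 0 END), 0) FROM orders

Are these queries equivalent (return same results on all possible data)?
Yes, equivalent

Both queries return: [(3,)]

Reason: COUNT with WHERE vs conditional SUM (COALESCE handles empty-table NULL)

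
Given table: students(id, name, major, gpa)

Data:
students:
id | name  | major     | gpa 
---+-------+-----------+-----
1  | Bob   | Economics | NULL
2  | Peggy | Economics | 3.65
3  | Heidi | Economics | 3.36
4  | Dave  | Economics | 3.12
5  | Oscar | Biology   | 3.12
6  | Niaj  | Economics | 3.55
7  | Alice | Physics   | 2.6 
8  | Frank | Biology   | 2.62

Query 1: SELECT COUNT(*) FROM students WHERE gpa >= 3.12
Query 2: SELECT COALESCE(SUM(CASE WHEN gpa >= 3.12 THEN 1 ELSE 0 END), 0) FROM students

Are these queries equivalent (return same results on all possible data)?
Yes, equivalent

Both queries return: [(5,)]

Reason: COUNT with WHERE vs conditional SUM (COALESCE handles empty-table NULL)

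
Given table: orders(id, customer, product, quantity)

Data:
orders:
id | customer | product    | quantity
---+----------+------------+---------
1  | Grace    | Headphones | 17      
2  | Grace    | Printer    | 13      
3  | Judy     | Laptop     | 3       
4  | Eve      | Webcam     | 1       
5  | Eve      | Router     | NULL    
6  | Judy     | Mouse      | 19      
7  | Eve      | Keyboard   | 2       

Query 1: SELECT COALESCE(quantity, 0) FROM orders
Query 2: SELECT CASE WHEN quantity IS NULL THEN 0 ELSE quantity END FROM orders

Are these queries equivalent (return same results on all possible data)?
Yes, equivalent

Both queries return: [(0,), (1,), (2,), (3,), (13,), (17,), (19,)]

Reason: COALESCE vs CASE for NULL handling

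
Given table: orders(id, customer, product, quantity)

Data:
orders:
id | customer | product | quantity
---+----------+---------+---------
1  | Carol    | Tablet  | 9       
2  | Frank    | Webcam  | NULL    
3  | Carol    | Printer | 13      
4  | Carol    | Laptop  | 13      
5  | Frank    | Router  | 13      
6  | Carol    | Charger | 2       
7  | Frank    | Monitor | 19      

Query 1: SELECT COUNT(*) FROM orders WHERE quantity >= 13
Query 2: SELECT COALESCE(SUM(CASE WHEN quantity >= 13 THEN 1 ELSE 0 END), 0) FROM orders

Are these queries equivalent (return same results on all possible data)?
Yes, equivalent

Both queries return: [(4,)]

Reason: COUNT with WHERE vs conditional SUM (COALESCE handles empty-table NULL)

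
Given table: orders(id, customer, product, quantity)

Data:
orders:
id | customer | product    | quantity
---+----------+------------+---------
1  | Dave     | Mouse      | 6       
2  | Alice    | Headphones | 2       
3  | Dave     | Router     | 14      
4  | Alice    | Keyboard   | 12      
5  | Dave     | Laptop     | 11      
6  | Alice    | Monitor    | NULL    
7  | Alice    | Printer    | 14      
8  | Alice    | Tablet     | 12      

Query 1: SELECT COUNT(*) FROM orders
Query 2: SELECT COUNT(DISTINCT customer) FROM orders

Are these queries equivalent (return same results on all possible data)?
No, not equivalent

Query 1 returns: [(8,)]
Query 2 returns: [(2,)]

Reason: COUNT(*) counts rows, COUNT(DISTINCT customer) counts unique customers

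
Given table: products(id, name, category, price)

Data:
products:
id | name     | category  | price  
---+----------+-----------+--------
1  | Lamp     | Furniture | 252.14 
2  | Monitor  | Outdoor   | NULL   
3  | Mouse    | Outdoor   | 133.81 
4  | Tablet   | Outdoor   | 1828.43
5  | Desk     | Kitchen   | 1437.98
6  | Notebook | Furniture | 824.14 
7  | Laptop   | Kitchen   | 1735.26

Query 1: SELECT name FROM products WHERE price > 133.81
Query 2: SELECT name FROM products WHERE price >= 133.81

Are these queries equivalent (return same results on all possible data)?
No, not equivalent

Query 1 returns: [('Lamp',), ('Tablet',), ('Desk',), ('Notebook',), ('Laptop',)]
Query 2 returns: [('Lamp',), ('Mouse',), ('Tablet',), ('Desk',), ('Notebook',), ('Laptop',)]

Reason: > vs >= gives different results when price = 133.81 exists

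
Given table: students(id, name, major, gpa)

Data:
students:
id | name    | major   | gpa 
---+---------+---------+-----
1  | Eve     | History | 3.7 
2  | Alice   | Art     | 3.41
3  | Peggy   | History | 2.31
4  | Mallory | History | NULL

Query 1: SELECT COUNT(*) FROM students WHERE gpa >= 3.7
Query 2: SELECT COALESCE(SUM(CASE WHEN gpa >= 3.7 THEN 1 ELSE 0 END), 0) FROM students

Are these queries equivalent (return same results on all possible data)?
Yes, equivalent

Both queries return: [(1,)]

Reason: COUNT with WHERE vs conditional SUM (COALESCE handles empty-table NULL)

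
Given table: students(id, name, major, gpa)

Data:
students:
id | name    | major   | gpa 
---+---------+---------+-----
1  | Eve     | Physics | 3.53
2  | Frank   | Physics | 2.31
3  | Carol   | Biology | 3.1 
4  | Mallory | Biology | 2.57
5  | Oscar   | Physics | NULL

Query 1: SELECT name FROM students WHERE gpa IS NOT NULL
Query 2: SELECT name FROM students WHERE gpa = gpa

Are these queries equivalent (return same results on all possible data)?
Yes, equivalent

Both queries return: [('Carol',), ('Eve',), ('Frank',), ('Mallory',)]

Reason: IS NOT NULL vs self-equality (both exclude NULLs)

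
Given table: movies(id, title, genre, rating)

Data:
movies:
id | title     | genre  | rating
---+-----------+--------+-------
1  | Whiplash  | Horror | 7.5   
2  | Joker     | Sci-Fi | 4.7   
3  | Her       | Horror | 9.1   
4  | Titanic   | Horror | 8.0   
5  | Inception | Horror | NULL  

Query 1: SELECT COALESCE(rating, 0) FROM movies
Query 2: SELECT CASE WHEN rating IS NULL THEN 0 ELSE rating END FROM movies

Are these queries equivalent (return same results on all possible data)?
Yes, equivalent

Both queries return: [(0,), (4.7,), (7.5,), (8.0,), (9.1,)]

Reason: COALESCE vs CASE for NULL handling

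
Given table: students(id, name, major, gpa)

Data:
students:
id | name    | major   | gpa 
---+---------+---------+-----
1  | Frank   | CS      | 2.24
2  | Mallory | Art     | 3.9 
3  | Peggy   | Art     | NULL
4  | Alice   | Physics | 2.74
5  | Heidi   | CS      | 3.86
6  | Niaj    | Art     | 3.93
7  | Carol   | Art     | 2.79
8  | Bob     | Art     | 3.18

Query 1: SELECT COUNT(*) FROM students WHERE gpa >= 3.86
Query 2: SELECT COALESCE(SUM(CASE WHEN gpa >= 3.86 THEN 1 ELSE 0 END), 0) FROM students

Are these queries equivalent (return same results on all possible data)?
Yes, equivalent

Both queries return: [(3,)]

Reason: COUNT with WHERE vs conditional SUM (COALESCE handles empty-table NULL)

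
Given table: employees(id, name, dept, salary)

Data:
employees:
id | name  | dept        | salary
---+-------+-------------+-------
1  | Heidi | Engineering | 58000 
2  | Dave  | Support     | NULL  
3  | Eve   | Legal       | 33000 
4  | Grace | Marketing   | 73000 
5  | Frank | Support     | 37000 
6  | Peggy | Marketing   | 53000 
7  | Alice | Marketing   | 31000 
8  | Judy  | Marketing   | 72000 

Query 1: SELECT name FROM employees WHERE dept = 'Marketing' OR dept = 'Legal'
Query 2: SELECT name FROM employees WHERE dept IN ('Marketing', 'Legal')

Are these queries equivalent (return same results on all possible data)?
Yes, equivalent

Both queries return: [('Alice',), ('Eve',), ('Grace',), ('Judy',), ('Peggy',)]

Reason: OR vs IN are equivalent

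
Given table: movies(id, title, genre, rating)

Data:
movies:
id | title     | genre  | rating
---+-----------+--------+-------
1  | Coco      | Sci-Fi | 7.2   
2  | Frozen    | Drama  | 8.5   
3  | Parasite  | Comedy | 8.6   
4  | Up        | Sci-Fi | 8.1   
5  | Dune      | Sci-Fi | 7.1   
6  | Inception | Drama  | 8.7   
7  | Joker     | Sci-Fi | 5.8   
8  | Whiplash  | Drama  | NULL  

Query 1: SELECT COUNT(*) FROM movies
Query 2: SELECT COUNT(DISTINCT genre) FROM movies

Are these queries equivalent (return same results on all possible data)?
No, not equivalent

Query 1 returns: [(8,)]
Query 2 returns: [(3,)]

Reason: COUNT(*) counts rows, COUNT(DISTINCT genre) counts unique genres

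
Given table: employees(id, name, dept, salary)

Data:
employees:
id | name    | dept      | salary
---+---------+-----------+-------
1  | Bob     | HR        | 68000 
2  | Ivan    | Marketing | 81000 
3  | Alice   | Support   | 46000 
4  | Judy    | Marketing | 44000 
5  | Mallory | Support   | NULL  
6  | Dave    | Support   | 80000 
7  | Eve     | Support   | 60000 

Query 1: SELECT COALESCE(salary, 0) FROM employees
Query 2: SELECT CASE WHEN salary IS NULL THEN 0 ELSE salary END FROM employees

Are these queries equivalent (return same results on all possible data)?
Yes, equivalent

Both queries return: [(0,), (44000,), (46000,), (60000,), (68000,), (80000,), (81000,)]

Reason: COALESCE vs CASE for NULL handling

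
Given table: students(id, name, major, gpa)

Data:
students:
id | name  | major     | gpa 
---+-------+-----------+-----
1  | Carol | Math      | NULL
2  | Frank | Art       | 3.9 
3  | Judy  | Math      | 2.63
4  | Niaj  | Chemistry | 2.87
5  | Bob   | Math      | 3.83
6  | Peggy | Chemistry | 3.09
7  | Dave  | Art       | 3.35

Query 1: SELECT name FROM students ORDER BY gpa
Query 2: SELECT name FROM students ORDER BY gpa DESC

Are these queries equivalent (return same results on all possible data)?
No, not equivalent

Query 1 returns: [('Carol',), ('Judy',), ('Niaj',), ('Peggy',), ('Dave',), ('Bob',), ('Frank',)]
Query 2 returns: [('Frank',), ('Bob',), ('Dave',), ('Peggy',), ('Niaj',), ('Judy',), ('Carol',)]

Reason: ASC vs DESC gives opposite ordering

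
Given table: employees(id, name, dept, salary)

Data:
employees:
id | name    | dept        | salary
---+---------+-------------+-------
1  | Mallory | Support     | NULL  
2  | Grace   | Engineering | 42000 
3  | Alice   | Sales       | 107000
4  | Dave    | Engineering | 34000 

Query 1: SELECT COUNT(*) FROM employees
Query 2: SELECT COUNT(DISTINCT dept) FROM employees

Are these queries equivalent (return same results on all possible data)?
No, not equivalent

Query 1 returns: [(4,)]
Query 2 returns: [(3,)]

Reason: COUNT(*) counts rows, COUNT(DISTINCT dept) counts unique depts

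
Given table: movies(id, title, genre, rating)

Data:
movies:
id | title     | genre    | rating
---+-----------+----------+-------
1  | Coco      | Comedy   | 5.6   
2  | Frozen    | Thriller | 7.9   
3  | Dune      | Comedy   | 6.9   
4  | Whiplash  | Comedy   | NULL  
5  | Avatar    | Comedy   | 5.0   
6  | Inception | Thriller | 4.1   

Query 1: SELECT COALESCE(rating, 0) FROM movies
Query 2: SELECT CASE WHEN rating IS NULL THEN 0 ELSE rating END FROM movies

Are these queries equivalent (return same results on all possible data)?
Yes, equivalent

Both queries return: [(0,), (4.1,), (5.0,), (5.6,), (6.9,), (7.9,)]

Reason: COALESCE vs CASE for NULL handling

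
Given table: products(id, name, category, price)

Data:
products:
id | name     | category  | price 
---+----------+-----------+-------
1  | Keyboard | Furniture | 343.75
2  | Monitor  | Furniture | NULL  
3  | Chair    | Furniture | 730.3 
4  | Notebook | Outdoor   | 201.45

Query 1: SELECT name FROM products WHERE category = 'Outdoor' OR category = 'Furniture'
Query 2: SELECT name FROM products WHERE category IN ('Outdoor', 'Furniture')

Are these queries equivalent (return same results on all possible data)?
Yes, equivalent

Both queries return: [('Chair',), ('Keyboard',), ('Monitor',), ('Notebook',)]

Reason: OR vs IN are equivalent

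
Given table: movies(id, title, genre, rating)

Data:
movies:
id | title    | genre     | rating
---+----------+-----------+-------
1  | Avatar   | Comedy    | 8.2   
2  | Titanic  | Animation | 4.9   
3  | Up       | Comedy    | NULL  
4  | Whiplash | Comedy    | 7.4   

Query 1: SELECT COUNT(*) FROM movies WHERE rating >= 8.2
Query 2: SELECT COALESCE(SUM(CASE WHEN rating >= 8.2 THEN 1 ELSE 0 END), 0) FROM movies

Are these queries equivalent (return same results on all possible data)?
Yes, equivalent

Both queries return: [(1,)]

Reason: COUNT with WHERE vs conditional SUM (COALESCE handles empty-table NULL)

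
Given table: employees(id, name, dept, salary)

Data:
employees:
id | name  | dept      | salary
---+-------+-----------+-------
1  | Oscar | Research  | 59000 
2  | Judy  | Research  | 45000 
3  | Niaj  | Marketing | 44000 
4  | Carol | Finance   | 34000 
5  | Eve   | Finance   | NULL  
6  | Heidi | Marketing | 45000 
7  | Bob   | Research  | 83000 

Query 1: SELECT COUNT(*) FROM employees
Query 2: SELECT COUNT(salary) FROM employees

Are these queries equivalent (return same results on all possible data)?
No, not equivalent

Query 1 returns: [(7,)]
Query 2 returns: [(6,)]

Reason: COUNT(*) includes NULLs, COUNT(column) excludes them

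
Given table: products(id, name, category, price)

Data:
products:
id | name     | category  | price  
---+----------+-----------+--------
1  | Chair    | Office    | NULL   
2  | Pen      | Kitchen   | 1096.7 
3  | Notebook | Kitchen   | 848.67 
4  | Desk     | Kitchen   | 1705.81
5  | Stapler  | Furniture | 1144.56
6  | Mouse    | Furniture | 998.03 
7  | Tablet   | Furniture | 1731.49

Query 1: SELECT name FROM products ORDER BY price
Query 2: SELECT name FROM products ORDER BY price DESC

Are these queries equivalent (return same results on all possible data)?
No, not equivalent

Query 1 returns: [('Chair',), ('Notebook',), ('Mouse',), ('Pen',), ('Stapler',), ('Desk',), ('Tablet',)]
Query 2 returns: [('Tablet',), ('Desk',), ('Stapler',), ('Pen',), ('Mouse',), ('Notebook',), ('Chair',)]

Reason: ASC vs DESC gives opposite ordering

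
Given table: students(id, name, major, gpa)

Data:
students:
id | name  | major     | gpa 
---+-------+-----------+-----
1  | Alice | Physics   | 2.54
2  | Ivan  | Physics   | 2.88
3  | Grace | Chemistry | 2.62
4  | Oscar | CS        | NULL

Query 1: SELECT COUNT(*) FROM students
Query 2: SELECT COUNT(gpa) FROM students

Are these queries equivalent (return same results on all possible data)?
No, not equivalent

Query 1 returns: [(4,)]
Query 2 returns: [(3,)]

Reason: COUNT(*) includes NULLs, COUNT(column) excludes them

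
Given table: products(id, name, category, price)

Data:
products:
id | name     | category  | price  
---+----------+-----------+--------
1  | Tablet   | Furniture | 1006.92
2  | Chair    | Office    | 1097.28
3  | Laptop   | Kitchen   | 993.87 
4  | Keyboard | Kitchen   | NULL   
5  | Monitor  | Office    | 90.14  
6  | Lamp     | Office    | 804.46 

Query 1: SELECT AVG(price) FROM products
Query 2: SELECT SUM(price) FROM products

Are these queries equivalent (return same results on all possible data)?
No, not equivalent

Query 1 returns: [(798.534,)]
Query 2 returns: [(3992.67,)]

Reason: AVG vs SUM give different aggregate values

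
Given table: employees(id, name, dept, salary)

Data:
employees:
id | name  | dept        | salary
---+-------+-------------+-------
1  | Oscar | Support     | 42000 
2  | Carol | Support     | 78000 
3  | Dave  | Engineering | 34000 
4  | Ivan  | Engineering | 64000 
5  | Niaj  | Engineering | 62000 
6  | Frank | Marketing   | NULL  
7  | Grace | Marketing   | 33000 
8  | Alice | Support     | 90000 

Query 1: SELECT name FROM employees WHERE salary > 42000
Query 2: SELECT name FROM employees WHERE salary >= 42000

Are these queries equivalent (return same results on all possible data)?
No, not equivalent

Query 1 returns: [('Carol',), ('Ivan',), ('Niaj',), ('Alice',)]
Query 2 returns: [('Oscar',), ('Carol',), ('Ivan',), ('Niaj',), ('Alice',)]

Reason: > vs >= gives different results when salary = 42000 exists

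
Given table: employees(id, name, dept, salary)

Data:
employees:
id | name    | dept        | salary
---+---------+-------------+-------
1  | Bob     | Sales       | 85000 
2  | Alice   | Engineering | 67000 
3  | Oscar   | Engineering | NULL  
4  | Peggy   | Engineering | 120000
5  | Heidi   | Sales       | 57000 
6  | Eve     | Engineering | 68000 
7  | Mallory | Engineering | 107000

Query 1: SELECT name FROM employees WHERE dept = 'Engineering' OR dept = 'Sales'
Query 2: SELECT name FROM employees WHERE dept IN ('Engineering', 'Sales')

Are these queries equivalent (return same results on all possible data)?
Yes, equivalent

Both queries return: [('Alice',), ('Bob',), ('Eve',), ('Heidi',), ('Mallory',), ('Oscar',), ('Peggy',)]

Reason: OR vs IN are equivalent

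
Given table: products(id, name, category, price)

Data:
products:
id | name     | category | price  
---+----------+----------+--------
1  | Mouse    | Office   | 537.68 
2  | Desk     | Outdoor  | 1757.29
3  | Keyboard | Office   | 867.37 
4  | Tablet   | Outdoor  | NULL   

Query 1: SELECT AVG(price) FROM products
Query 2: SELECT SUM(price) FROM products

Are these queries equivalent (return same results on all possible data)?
No, not equivalent

Query 1 returns: [(1054.1133333333335,)]
Query 2 returns: [(3162.34,)]

Reason: AVG vs SUM give different aggregate values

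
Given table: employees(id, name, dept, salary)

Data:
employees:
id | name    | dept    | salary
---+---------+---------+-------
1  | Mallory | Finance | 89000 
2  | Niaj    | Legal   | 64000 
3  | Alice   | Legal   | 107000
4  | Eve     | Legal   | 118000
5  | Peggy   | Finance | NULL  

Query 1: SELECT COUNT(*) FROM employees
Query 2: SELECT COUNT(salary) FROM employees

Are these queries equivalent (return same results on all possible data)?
No, not equivalent

Query 1 returns: [(5,)]
Query 2 returns: [(4,)]

Reason: COUNT(*) includes NULLs, COUNT(column) excludes them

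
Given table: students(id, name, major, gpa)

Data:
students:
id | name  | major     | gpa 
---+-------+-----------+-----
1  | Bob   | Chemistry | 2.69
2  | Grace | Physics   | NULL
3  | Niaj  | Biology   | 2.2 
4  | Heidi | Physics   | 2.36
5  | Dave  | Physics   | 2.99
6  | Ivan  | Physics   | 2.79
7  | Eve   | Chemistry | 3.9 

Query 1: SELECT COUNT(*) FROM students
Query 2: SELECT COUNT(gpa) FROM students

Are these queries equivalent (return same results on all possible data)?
No, not equivalent

Query 1 returns: [(7,)]
Query 2 returns: [(6,)]

Reason: COUNT(*) includes NULLs, COUNT(column) excludes them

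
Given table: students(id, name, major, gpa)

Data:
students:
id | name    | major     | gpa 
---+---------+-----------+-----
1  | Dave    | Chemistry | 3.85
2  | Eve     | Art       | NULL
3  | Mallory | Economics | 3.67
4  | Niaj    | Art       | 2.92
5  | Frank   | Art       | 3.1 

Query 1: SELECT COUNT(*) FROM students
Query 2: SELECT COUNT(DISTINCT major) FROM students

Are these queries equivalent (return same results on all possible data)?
No, not equivalent

Query 1 returns: [(5,)]
Query 2 returns: [(3,)]

Reason: COUNT(*) counts rows, COUNT(DISTINCT major) counts unique majors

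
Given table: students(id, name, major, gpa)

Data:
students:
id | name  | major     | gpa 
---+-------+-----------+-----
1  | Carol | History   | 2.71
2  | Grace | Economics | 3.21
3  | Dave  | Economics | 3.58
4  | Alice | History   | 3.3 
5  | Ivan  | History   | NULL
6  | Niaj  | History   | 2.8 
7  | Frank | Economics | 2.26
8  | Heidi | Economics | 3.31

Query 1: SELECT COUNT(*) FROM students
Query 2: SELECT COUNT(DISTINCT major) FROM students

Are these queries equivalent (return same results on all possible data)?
No, not equivalent

Query 1 returns: [(8,)]
Query 2 returns: [(2,)]

Reason: COUNT(*) counts rows, COUNT(DISTINCT major) counts unique majors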